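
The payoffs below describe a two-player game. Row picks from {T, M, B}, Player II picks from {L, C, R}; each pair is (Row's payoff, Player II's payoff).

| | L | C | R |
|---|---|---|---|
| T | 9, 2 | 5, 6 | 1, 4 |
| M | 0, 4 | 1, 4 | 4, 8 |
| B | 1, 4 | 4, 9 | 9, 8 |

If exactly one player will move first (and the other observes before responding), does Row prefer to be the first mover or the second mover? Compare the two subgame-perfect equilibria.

If Row leads: Player II's best replies are T→C, M→R, B→C; Row's induced payoffs 5, 4, 4; outcome (T, C), payoffs (5, 6).
If Player II leads: Row's best replies are L→T, C→T, R→B; Player II's induced payoffs 2, 6, 8; outcome (B, R), payoffs (9, 8).
Row gets 5 moving first and 9 moving second, so Row prefers to move second.

second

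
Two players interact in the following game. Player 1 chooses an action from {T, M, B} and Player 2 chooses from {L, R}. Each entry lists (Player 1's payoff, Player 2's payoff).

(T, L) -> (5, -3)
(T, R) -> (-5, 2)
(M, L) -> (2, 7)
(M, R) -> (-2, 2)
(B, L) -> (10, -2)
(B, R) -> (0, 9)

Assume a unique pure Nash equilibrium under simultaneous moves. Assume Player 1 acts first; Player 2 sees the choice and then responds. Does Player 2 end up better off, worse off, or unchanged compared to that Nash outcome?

worse off

Player 2 best-responds to each possible Player 1 move:
- T: BR = R, leader payoff -5.
- M: BR = L, leader payoff 2.
- B: BR = R, leader payoff 0.
Among -5, 2, 0, the best is 2 at M. Subgame-perfect outcome: (M, L) with payoffs (2, 7).
Under simultaneous play:
Player 1's best replies: L→B; R→B.
Player 2's best replies: T→R; M→L; B→R.
The unique mutual best reply is (B, R), giving (0, 9).
Player 2 earns 7 sequentially versus 9 at the Nash outcome: worse off.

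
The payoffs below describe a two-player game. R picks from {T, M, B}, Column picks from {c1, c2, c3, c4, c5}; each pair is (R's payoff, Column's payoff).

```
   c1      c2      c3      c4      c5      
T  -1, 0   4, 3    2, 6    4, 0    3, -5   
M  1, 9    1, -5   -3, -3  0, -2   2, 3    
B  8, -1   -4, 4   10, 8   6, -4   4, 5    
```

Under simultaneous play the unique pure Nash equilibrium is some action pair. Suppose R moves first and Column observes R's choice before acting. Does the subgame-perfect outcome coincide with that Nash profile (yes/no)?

yes

Column best-responds to each possible R move:
- T: Column compares 0, 3, 6, 0, -5 and picks c3; R would get 2.
- M: Column compares 9, -5, -3, -2, 3 and picks c1; R would get 1.
- B: Column compares -1, 4, 8, -4, 5 and picks c3; R would get 10.
Maximizing over 2, 1, 10, R chooses B. Subgame-perfect outcome: (B, c3) with payoffs (10, 8).
Under simultaneous play:
R's best replies: c1→B; c2→T; c3→B; c4→B; c5→B.
Column's best replies: T→c3; M→c1; B→c3.
Only (B, c3) has each player best-responding; Nash payoffs (10, 8).
Sequential outcome (B, c3) coincides with the Nash profile (B, c3).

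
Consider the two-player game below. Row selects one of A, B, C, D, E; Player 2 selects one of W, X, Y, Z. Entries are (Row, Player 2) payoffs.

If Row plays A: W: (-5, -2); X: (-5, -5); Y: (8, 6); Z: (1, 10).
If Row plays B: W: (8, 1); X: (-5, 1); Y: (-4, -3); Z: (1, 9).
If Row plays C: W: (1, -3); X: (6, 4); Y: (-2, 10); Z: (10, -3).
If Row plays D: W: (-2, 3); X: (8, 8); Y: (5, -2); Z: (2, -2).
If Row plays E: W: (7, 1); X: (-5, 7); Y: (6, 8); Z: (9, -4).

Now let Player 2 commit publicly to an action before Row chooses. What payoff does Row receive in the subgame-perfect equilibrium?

8

Solve by backward induction (Player 2 leads).
- W: Row compares -5, 8, 1, -2, 7 and picks B; Player 2 would get 1.
- X: Row compares -5, -5, 6, 8, -5 and picks D; Player 2 would get 8.
- Y: Row compares 8, -4, -2, 5, 6 and picks A; Player 2 would get 6.
- Z: Row compares 1, 1, 10, 2, 9 and picks C; Player 2 would get -3.
Player 2's induced payoffs are 1, 8, 6, -3, so Player 2 commits to X. Subgame-perfect outcome: (D, X) with payoffs (8, 8).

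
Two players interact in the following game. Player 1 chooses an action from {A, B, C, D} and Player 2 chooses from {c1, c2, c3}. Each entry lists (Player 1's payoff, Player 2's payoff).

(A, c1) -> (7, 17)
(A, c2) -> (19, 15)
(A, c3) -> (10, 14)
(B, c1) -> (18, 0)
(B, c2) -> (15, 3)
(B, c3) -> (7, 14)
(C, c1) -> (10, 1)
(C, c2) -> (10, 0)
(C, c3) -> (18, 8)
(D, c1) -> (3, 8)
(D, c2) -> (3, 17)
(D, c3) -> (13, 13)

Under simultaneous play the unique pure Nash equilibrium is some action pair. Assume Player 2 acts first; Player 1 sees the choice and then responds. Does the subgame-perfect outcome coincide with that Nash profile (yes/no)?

no

Solve by backward induction (Player 2 leads).
- c1: Player 1 compares 7, 18, 10, 3 and picks B; Player 2 would get 0.
- c2: Player 1 compares 19, 15, 10, 3 and picks A; Player 2 would get 15.
- c3: Player 1 compares 10, 7, 18, 13 and picks C; Player 2 would get 8.
Maximizing over 0, 15, 8, Player 2 chooses c2. Subgame-perfect outcome: (A, c2) with payoffs (19, 15).
Now find the simultaneous Nash equilibrium.
Player 1's best replies: c1→B; c2→A; c3→C.
Player 2's best replies: A→c1; B→c3; C→c3; D→c2.
Only (C, c3) has each player best-responding; Nash payoffs (18, 8).
Sequential outcome (A, c2) differs from the Nash profile (C, c3).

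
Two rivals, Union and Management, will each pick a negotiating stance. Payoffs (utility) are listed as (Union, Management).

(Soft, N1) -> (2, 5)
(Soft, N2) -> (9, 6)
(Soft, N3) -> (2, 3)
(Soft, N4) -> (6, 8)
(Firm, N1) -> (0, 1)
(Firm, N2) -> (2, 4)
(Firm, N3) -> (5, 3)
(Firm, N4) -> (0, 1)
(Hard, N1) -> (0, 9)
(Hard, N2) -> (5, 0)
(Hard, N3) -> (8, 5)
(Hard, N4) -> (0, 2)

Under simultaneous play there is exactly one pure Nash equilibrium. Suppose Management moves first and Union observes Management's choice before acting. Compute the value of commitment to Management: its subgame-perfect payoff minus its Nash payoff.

Work backward from Union's decision.
- N1 → Union plays Soft (best of 2, 0, 0); Management gets 5.
- N2 → Union plays Soft (best of 9, 2, 5); Management gets 6.
- N3 → Union plays Hard (best of 2, 5, 8); Management gets 5.
- N4 → Union plays Soft (best of 6, 0, 0); Management gets 8.
Among 5, 6, 5, 8, the best is 8 at N4. Subgame-perfect outcome: (Soft, N4) with payoffs (6, 8).
Now find the simultaneous Nash equilibrium.
Union's best replies: N1→Soft; N2→Soft; N3→Hard; N4→Soft.
Management's best replies: Soft→N4; Firm→N2; Hard→N1.
Only (Soft, N4) has each player best-responding; Nash payoffs (6, 8).
Management's commitment gain: 8 − 8 = 0.

0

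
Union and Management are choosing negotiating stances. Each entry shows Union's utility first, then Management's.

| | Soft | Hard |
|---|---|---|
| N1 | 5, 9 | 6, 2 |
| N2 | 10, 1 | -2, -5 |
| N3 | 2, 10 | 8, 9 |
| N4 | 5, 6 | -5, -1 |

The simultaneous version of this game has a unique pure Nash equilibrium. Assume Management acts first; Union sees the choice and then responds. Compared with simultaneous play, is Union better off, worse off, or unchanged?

worse off

Union best-responds to each possible Management move:
- Soft → Union plays N2 (best of 5, 10, 2, 5); Management gets 1.
- Hard → Union plays N3 (best of 6, -2, 8, -5); Management gets 9.
Among 1, 9, the best is 9 at Hard. Subgame-perfect outcome: (N3, Hard) with payoffs (8, 9).
For the simultaneous game, intersect best replies.
Union's best replies: Soft→N2; Hard→N3.
Management's best replies: N1→Soft; N2→Soft; N3→Soft; N4→Soft.
The unique mutual best reply is (N2, Soft), giving (10, 1).
Union earns 8 sequentially versus 10 at the Nash outcome: worse off.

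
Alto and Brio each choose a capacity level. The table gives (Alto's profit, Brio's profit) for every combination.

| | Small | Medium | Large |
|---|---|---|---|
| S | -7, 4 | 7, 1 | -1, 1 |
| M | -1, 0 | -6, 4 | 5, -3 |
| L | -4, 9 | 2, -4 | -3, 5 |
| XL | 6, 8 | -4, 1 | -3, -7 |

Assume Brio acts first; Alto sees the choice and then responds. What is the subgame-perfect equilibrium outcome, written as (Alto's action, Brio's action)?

Work backward from Alto's decision.
- Small → Alto plays XL (best of -7, -1, -4, 6); Brio gets 8.
- Medium → Alto plays S (best of 7, -6, 2, -4); Brio gets 1.
- Large → Alto plays M (best of -1, 5, -3, -3); Brio gets -3.
Among 8, 1, -3, the best is 8 at Small. Subgame-perfect outcome: (XL, Small) with payoffs (6, 8).

(XL, Small)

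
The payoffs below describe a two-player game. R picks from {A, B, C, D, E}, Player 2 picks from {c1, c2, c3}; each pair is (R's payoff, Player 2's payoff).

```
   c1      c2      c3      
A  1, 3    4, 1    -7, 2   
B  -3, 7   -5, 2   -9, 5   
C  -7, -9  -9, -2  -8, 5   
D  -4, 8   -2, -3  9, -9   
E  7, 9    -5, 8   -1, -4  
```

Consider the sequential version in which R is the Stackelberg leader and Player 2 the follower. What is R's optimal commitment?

Solve by backward induction (R leads).
- A → Player 2 plays c1 (best of 3, 1, 2); R gets 1.
- B → Player 2 plays c1 (best of 7, 2, 5); R gets -3.
- C → Player 2 plays c3 (best of -9, -2, 5); R gets -8.
- D → Player 2 plays c1 (best of 8, -3, -9); R gets -4.
- E → Player 2 plays c1 (best of 9, 8, -4); R gets 7.
R's induced payoffs are 1, -3, -8, -4, 7, so R commits to E. Subgame-perfect outcome: (E, c1) with payoffs (7, 9).

E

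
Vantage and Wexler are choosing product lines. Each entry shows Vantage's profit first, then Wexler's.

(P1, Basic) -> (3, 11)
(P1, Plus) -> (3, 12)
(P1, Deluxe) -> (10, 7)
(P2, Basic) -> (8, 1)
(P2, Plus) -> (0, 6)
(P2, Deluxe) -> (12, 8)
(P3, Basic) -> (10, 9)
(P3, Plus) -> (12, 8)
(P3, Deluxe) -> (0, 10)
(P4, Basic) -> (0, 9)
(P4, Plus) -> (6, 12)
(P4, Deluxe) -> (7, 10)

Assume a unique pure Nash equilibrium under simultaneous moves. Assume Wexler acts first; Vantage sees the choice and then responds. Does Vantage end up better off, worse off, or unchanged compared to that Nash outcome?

worse off

Work backward from Vantage's decision.
- Basic: BR = P3, leader payoff 9.
- Plus: BR = P3, leader payoff 8.
- Deluxe: BR = P2, leader payoff 8.
Wexler's induced payoffs are 9, 8, 8, so Wexler commits to Basic. Subgame-perfect outcome: (P3, Basic) with payoffs (10, 9).
For the simultaneous game, intersect best replies.
Vantage's best replies: Basic→P3; Plus→P3; Deluxe→P2.
Wexler's best replies: P1→Plus; P2→Deluxe; P3→Deluxe; P4→Plus.
The unique mutual best reply is (P2, Deluxe), giving (12, 8).
Vantage earns 10 sequentially versus 12 at the Nash outcome: worse off.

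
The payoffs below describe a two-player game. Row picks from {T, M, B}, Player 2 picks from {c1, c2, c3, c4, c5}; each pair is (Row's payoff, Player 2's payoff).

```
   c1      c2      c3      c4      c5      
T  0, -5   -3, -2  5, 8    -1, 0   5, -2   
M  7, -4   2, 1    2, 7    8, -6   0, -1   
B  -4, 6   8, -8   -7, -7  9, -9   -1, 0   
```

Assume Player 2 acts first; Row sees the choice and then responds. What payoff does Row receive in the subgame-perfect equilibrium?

Solve by backward induction (Player 2 leads).
- c1: BR = M, leader payoff -4.
- c2: BR = B, leader payoff -8.
- c3: BR = T, leader payoff 8.
- c4: BR = B, leader payoff -9.
- c5: BR = T, leader payoff -2.
Maximizing over -4, -8, 8, -9, -2, Player 2 chooses c3. Subgame-perfect outcome: (T, c3) with payoffs (5, 8).

5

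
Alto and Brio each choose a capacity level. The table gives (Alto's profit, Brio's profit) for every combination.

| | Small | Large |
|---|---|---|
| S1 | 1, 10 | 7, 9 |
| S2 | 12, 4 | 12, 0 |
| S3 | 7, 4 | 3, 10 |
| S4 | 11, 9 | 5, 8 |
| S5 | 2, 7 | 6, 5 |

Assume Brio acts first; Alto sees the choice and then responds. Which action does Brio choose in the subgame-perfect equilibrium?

Small

Backward induction with Brio moving first.
- Small → Alto plays S2 (best of 1, 12, 7, 11, 2); Brio gets 4.
- Large → Alto plays S2 (best of 7, 12, 3, 5, 6); Brio gets 0.
Brio's induced payoffs are 4, 0, so Brio commits to Small. Subgame-perfect outcome: (S2, Small) with payoffs (12, 4).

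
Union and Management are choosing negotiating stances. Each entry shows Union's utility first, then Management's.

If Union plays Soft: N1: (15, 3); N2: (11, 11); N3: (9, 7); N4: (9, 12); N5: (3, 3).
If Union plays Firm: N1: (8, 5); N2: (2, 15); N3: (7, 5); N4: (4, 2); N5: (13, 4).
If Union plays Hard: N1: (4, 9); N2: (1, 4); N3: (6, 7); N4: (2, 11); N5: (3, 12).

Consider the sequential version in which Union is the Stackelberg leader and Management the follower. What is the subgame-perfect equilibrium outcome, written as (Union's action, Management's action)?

Backward induction with Union moving first.
- Soft → Management plays N4 (best of 3, 11, 7, 12, 3); Union gets 9.
- Firm → Management plays N2 (best of 5, 15, 5, 2, 4); Union gets 2.
- Hard → Management plays N5 (best of 9, 4, 7, 11, 12); Union gets 3.
Among 9, 2, 3, the best is 9 at Soft. Subgame-perfect outcome: (Soft, N4) with payoffs (9, 12).

(Soft, N4)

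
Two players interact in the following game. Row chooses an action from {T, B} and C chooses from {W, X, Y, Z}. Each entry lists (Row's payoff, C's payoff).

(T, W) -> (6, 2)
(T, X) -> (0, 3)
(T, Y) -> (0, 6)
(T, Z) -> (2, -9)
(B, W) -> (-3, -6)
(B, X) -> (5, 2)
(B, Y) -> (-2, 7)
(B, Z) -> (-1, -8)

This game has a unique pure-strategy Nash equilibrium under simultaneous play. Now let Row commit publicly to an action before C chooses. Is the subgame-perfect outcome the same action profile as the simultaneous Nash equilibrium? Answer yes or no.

C best-responds to each possible Row move:
- T: BR = Y, leader payoff 0.
- B: BR = Y, leader payoff -2.
Among 0, -2, the best is 0 at T. Subgame-perfect outcome: (T, Y) with payoffs (0, 6).
Under simultaneous play:
Row's best replies: W→T; X→B; Y→T; Z→T.
C's best replies: T→Y; B→Y.
Only (T, Y) has each player best-responding; Nash payoffs (0, 6).
Sequential outcome (T, Y) coincides with the Nash profile (T, Y).

yes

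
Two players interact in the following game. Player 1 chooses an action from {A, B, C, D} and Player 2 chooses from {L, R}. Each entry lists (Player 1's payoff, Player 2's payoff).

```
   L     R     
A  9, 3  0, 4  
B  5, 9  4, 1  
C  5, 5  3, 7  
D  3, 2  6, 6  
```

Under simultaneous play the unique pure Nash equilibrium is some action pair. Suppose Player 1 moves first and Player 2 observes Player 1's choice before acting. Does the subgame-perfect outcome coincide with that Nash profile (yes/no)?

Backward induction with Player 1 moving first.
- A → Player 2 plays R (best of 3, 4); Player 1 gets 0.
- B → Player 2 plays L (best of 9, 1); Player 1 gets 5.
- C → Player 2 plays R (best of 5, 7); Player 1 gets 3.
- D → Player 2 plays R (best of 2, 6); Player 1 gets 6.
Player 1's induced payoffs are 0, 5, 3, 6, so Player 1 commits to D. Subgame-perfect outcome: (D, R) with payoffs (6, 6).
For the simultaneous game, intersect best replies.
Player 1's best replies: L→A; R→D.
Player 2's best replies: A→R; B→L; C→R; D→R.
Only (D, R) has each player best-responding; Nash payoffs (6, 6).
Sequential outcome (D, R) coincides with the Nash profile (D, R).

yes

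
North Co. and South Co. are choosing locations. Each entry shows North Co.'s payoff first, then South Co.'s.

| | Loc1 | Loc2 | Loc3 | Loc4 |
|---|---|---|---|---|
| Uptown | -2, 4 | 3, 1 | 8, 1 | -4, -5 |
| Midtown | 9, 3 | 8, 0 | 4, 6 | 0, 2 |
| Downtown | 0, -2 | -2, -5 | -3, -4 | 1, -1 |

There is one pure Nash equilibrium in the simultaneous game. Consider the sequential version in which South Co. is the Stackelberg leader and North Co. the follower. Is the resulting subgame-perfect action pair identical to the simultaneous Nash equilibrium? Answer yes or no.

no

Work backward from North Co.'s decision.
- Loc1: North Co. compares -2, 9, 0 and picks Midtown; South Co. would get 3.
- Loc2: North Co. compares 3, 8, -2 and picks Midtown; South Co. would get 0.
- Loc3: North Co. compares 8, 4, -3 and picks Uptown; South Co. would get 1.
- Loc4: North Co. compares -4, 0, 1 and picks Downtown; South Co. would get -1.
Maximizing over 3, 0, 1, -1, South Co. chooses Loc1. Subgame-perfect outcome: (Midtown, Loc1) with payoffs (9, 3).
For the simultaneous game, intersect best replies.
North Co.'s best replies: Loc1→Midtown; Loc2→Midtown; Loc3→Uptown; Loc4→Downtown.
South Co.'s best replies: Uptown→Loc1; Midtown→Loc3; Downtown→Loc4.
The unique mutual best reply is (Downtown, Loc4), giving (1, -1).
Sequential outcome (Midtown, Loc1) differs from the Nash profile (Downtown, Loc4).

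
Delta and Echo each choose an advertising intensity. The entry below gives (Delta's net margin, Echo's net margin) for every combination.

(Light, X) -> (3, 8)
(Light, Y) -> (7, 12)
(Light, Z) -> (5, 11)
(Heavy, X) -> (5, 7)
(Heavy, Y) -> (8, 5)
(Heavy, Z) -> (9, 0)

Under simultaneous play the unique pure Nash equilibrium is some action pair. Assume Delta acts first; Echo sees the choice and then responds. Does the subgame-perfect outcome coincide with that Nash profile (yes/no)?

no

Work backward from Echo's decision.
- Light: Echo compares 8, 12, 11 and picks Y; Delta would get 7.
- Heavy: Echo compares 7, 5, 0 and picks X; Delta would get 5.
Delta's induced payoffs are 7, 5, so Delta commits to Light. Subgame-perfect outcome: (Light, Y) with payoffs (7, 12).
For the simultaneous game, intersect best replies.
Delta's best replies: X→Heavy; Y→Heavy; Z→Heavy.
Echo's best replies: Light→Y; Heavy→X.
Only (Heavy, X) has each player best-responding; Nash payoffs (5, 7).
Sequential outcome (Light, Y) differs from the Nash profile (Heavy, X).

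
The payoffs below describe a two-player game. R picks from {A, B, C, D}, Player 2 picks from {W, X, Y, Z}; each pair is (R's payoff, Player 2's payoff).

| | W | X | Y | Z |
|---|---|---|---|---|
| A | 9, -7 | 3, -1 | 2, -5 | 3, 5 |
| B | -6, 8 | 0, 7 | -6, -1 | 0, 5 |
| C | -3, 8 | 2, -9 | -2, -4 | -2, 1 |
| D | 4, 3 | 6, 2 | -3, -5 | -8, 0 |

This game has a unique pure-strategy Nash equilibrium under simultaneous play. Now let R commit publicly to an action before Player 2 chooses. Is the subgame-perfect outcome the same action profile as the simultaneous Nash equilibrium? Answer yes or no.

no

Player 2 best-responds to each possible R move:
- A: Player 2 compares -7, -1, -5, 5 and picks Z; R would get 3.
- B: Player 2 compares 8, 7, -1, 5 and picks W; R would get -6.
- C: Player 2 compares 8, -9, -4, 1 and picks W; R would get -3.
- D: Player 2 compares 3, 2, -5, 0 and picks W; R would get 4.
Among 3, -6, -3, 4, the best is 4 at D. Subgame-perfect outcome: (D, W) with payoffs (4, 3).
Now find the simultaneous Nash equilibrium.
R's best replies: W→A; X→D; Y→A; Z→A.
Player 2's best replies: A→Z; B→W; C→W; D→W.
The unique mutual best reply is (A, Z), giving (3, 5).
Sequential outcome (D, W) differs from the Nash profile (A, Z).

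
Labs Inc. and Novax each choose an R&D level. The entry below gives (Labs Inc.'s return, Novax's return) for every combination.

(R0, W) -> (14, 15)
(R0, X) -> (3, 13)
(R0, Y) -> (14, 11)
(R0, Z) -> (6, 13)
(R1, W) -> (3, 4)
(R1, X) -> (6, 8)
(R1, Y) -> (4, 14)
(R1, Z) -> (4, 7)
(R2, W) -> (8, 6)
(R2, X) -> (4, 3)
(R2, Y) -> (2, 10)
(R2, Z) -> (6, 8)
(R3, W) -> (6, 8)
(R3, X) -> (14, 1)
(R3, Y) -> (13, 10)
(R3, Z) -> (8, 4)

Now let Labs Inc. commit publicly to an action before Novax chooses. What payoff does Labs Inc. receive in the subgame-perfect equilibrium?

14

Novax best-responds to each possible Labs Inc. move:
- R0: Novax compares 15, 13, 11, 13 and picks W; Labs Inc. would get 14.
- R1: Novax compares 4, 8, 14, 7 and picks Y; Labs Inc. would get 4.
- R2: Novax compares 6, 3, 10, 8 and picks Y; Labs Inc. would get 2.
- R3: Novax compares 8, 1, 10, 4 and picks Y; Labs Inc. would get 13.
Maximizing over 14, 4, 2, 13, Labs Inc. chooses R0. Subgame-perfect outcome: (R0, W) with payoffs (14, 15).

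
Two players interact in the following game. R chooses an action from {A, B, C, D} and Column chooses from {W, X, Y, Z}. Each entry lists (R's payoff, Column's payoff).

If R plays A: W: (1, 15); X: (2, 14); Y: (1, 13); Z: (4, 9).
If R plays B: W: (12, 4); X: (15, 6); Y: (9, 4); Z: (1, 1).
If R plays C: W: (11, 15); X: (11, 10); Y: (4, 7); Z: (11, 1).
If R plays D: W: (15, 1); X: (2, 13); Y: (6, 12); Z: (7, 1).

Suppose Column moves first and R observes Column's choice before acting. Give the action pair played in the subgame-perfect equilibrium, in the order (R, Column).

Work backward from R's decision.
- W: R compares 1, 12, 11, 15 and picks D; Column would get 1.
- X: R compares 2, 15, 11, 2 and picks B; Column would get 6.
- Y: R compares 1, 9, 4, 6 and picks B; Column would get 4.
- Z: R compares 4, 1, 11, 7 and picks C; Column would get 1.
Among 1, 6, 4, 1, the best is 6 at X. Subgame-perfect outcome: (B, X) with payoffs (15, 6).

(B, X)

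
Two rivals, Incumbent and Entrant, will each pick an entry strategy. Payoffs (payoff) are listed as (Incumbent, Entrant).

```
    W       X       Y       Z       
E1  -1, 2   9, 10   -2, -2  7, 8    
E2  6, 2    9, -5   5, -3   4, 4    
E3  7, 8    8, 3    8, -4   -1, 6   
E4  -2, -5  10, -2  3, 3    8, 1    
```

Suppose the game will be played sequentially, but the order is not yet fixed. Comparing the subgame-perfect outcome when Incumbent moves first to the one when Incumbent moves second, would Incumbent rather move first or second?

If Incumbent leads: Entrant's best replies are E1→X, E2→Z, E3→W, E4→Y; Incumbent's induced payoffs 9, 4, 7, 3; outcome (E1, X), payoffs (9, 10).
If Entrant leads: Incumbent's best replies are W→E3, X→E4, Y→E3, Z→E4; Entrant's induced payoffs 8, -2, -4, 1; outcome (E3, W), payoffs (7, 8).
Incumbent gets 9 moving first and 7 moving second, so Incumbent prefers to move first.

first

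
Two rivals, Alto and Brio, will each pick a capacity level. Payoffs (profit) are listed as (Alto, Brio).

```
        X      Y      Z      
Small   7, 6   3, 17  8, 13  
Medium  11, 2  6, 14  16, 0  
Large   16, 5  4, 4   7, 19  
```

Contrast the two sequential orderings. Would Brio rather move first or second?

second

If Alto leads: Brio's best replies are Small→Y, Medium→Y, Large→Z; Alto's induced payoffs 3, 6, 7; outcome (Large, Z), payoffs (7, 19).
If Brio leads: Alto's best replies are X→Large, Y→Medium, Z→Medium; Brio's induced payoffs 5, 14, 0; outcome (Medium, Y), payoffs (6, 14).
Brio gets 14 moving first and 19 moving second, so Brio prefers to move second.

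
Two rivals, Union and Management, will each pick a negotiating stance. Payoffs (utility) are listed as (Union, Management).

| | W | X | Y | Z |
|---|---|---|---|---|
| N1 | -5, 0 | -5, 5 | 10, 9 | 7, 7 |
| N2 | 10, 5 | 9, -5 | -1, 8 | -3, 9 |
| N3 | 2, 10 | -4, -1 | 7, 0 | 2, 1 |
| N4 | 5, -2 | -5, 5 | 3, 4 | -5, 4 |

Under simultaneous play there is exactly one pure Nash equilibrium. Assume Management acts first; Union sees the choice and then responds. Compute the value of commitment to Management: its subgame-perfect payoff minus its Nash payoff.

0

Backward induction with Management moving first.
- W: Union compares -5, 10, 2, 5 and picks N2; Management would get 5.
- X: Union compares -5, 9, -4, -5 and picks N2; Management would get -5.
- Y: Union compares 10, -1, 7, 3 and picks N1; Management would get 9.
- Z: Union compares 7, -3, 2, -5 and picks N1; Management would get 7.
Among 5, -5, 9, 7, the best is 9 at Y. Subgame-perfect outcome: (N1, Y) with payoffs (10, 9).
For the simultaneous game, intersect best replies.
Union's best replies: W→N2; X→N2; Y→N1; Z→N1.
Management's best replies: N1→Y; N2→Z; N3→W; N4→X.
Only (N1, Y) has each player best-responding; Nash payoffs (10, 9).
Management's commitment gain: 9 − 9 = 0.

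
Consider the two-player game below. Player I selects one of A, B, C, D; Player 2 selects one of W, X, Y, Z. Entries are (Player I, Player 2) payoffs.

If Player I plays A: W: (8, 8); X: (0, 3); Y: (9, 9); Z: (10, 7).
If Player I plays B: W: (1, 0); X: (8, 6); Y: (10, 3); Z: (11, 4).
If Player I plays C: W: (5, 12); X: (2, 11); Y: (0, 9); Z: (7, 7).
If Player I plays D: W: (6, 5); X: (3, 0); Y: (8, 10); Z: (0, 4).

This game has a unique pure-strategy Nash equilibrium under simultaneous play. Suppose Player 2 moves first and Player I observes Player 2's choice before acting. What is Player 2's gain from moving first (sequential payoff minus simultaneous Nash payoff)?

Work backward from Player I's decision.
- W → Player I plays A (best of 8, 1, 5, 6); Player 2 gets 8.
- X → Player I plays B (best of 0, 8, 2, 3); Player 2 gets 6.
- Y → Player I plays B (best of 9, 10, 0, 8); Player 2 gets 3.
- Z → Player I plays B (best of 10, 11, 7, 0); Player 2 gets 4.
Player 2's induced payoffs are 8, 6, 3, 4, so Player 2 commits to W. Subgame-perfect outcome: (A, W) with payoffs (8, 8).
For the simultaneous game, intersect best replies.
Player I's best replies: W→A; X→B; Y→B; Z→B.
Player 2's best replies: A→Y; B→X; C→W; D→Y.
The unique mutual best reply is (B, X), giving (8, 6).
Player 2's commitment gain: 8 − 6 = 2.

2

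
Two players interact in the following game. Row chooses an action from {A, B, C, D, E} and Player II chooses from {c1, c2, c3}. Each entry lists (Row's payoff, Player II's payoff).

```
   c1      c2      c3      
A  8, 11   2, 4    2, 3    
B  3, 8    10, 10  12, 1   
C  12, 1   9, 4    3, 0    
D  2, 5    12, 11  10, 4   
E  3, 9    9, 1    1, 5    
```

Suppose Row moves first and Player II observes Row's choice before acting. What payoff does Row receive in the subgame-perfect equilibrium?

12

Backward induction with Row moving first.
- A: Player II compares 11, 4, 3 and picks c1; Row would get 8.
- B: Player II compares 8, 10, 1 and picks c2; Row would get 10.
- C: Player II compares 1, 4, 0 and picks c2; Row would get 9.
- D: Player II compares 5, 11, 4 and picks c2; Row would get 12.
- E: Player II compares 9, 1, 5 and picks c1; Row would get 3.
Row's induced payoffs are 8, 10, 9, 12, 3, so Row commits to D. Subgame-perfect outcome: (D, c2) with payoffs (12, 11).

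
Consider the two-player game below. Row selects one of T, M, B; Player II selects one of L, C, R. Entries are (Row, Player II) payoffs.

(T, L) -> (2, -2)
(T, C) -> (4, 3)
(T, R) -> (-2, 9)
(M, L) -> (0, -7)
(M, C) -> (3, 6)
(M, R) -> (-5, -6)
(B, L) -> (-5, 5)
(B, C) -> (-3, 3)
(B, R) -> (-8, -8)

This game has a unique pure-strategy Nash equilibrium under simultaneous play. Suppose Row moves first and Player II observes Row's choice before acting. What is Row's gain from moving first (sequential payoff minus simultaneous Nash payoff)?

5

Player II best-responds to each possible Row move:
- T → Player II plays R (best of -2, 3, 9); Row gets -2.
- M → Player II plays C (best of -7, 6, -6); Row gets 3.
- B → Player II plays L (best of 5, 3, -8); Row gets -5.
Among -2, 3, -5, the best is 3 at M. Subgame-perfect outcome: (M, C) with payoffs (3, 6).
Now find the simultaneous Nash equilibrium.
Row's best replies: L→T; C→T; R→T.
Player II's best replies: T→R; M→C; B→L.
The unique mutual best reply is (T, R), giving (-2, 9).
Row's commitment gain: 3 − -2 = 5.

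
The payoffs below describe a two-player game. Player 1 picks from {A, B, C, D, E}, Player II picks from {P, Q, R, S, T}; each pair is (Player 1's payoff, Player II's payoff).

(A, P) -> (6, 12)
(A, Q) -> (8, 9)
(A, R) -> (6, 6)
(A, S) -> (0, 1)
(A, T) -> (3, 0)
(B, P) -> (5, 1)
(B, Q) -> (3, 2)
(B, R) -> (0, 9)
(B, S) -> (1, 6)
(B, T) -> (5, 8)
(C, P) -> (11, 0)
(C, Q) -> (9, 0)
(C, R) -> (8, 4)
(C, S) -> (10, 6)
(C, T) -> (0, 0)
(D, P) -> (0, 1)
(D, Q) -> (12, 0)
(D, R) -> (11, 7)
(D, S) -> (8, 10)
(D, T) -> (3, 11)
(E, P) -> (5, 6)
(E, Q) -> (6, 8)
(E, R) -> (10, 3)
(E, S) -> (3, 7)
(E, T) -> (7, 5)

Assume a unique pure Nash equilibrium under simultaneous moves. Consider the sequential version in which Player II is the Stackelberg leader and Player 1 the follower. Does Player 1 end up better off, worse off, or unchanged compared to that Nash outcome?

Player 1 best-responds to each possible Player II move:
- P → Player 1 plays C (best of 6, 5, 11, 0, 5); Player II gets 0.
- Q → Player 1 plays D (best of 8, 3, 9, 12, 6); Player II gets 0.
- R → Player 1 plays D (best of 6, 0, 8, 11, 10); Player II gets 7.
- S → Player 1 plays C (best of 0, 1, 10, 8, 3); Player II gets 6.
- T → Player 1 plays E (best of 3, 5, 0, 3, 7); Player II gets 5.
Maximizing over 0, 0, 7, 6, 5, Player II chooses R. Subgame-perfect outcome: (D, R) with payoffs (11, 7).
Now find the simultaneous Nash equilibrium.
Player 1's best replies: P→C; Q→D; R→D; S→C; T→E.
Player II's best replies: A→P; B→R; C→S; D→T; E→Q.
The unique mutual best reply is (C, S), giving (10, 6).
Player 1 earns 11 sequentially versus 10 at the Nash outcome: better off.

better off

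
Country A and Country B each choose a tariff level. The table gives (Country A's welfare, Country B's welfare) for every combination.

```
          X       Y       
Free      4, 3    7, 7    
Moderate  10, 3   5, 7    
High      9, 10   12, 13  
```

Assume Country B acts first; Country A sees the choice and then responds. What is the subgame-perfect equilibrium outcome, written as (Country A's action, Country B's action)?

Work backward from Country A's decision.
- X: BR = Moderate, leader payoff 3.
- Y: BR = High, leader payoff 13.
Among 3, 13, the best is 13 at Y. Subgame-perfect outcome: (High, Y) with payoffs (12, 13).

(High, Y)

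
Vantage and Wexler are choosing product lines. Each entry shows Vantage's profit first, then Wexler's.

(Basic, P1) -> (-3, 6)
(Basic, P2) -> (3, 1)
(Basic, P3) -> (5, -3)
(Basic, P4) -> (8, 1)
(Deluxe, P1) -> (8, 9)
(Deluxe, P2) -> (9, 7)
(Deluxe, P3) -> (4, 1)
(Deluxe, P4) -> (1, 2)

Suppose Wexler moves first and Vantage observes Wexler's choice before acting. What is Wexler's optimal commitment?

P1

Work backward from Vantage's decision.
- P1 → Vantage plays Deluxe (best of -3, 8); Wexler gets 9.
- P2 → Vantage plays Deluxe (best of 3, 9); Wexler gets 7.
- P3 → Vantage plays Basic (best of 5, 4); Wexler gets -3.
- P4 → Vantage plays Basic (best of 8, 1); Wexler gets 1.
Maximizing over 9, 7, -3, 1, Wexler chooses P1. Subgame-perfect outcome: (Deluxe, P1) with payoffs (8, 9).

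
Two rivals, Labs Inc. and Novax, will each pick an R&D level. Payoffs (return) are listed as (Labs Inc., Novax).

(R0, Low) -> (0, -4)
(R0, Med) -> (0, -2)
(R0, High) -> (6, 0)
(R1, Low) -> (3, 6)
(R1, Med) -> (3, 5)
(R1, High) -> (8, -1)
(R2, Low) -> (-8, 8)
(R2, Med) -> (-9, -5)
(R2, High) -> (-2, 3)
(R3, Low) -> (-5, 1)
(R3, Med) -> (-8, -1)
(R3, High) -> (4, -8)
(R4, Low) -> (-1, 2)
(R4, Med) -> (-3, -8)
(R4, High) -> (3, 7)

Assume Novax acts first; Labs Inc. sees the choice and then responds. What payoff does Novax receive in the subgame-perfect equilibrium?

6

Solve by backward induction (Novax leads).
- Low → Labs Inc. plays R1 (best of 0, 3, -8, -5, -1); Novax gets 6.
- Med → Labs Inc. plays R1 (best of 0, 3, -9, -8, -3); Novax gets 5.
- High → Labs Inc. plays R1 (best of 6, 8, -2, 4, 3); Novax gets -1.
Among 6, 5, -1, the best is 6 at Low. Subgame-perfect outcome: (R1, Low) with payoffs (3, 6).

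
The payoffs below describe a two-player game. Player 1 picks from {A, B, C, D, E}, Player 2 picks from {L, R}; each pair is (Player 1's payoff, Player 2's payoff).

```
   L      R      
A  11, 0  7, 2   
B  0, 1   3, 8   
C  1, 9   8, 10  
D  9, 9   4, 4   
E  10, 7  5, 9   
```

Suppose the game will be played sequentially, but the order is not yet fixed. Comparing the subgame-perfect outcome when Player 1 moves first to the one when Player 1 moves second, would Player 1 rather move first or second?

first

If Player 1 leads: Player 2's best replies are A→R, B→R, C→R, D→L, E→R; Player 1's induced payoffs 7, 3, 8, 9, 5; outcome (D, L), payoffs (9, 9).
If Player 2 leads: Player 1's best replies are L→A, R→C; Player 2's induced payoffs 0, 10; outcome (C, R), payoffs (8, 10).
Player 1 gets 9 moving first and 8 moving second, so Player 1 prefers to move first.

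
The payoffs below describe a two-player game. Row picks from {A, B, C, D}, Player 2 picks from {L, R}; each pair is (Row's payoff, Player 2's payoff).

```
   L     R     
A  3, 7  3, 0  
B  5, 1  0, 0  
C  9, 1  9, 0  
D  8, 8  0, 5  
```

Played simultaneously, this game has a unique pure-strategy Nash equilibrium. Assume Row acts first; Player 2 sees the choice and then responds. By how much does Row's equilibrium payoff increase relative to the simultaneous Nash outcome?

0

Solve by backward induction (Row leads).
- A: BR = L, leader payoff 3.
- B: BR = L, leader payoff 5.
- C: BR = L, leader payoff 9.
- D: BR = L, leader payoff 8.
Maximizing over 3, 5, 9, 8, Row chooses C. Subgame-perfect outcome: (C, L) with payoffs (9, 1).
For the simultaneous game, intersect best replies.
Row's best replies: L→C; R→C.
Player 2's best replies: A→L; B→L; C→L; D→L.
The unique mutual best reply is (C, L), giving (9, 1).
Row's commitment gain: 9 − 9 = 0.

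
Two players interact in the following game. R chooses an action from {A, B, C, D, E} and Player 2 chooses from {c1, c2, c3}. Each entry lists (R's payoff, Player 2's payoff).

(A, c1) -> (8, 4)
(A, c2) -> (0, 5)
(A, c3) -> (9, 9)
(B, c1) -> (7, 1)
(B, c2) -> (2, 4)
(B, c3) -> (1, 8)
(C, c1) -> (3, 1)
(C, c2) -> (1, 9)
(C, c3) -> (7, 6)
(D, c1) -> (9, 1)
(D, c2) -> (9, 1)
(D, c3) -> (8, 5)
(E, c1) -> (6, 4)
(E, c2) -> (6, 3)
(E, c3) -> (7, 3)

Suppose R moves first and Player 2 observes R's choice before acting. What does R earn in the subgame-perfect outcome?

Work backward from Player 2's decision.
- A: Player 2 compares 4, 5, 9 and picks c3; R would get 9.
- B: Player 2 compares 1, 4, 8 and picks c3; R would get 1.
- C: Player 2 compares 1, 9, 6 and picks c2; R would get 1.
- D: Player 2 compares 1, 1, 5 and picks c3; R would get 8.
- E: Player 2 compares 4, 3, 3 and picks c1; R would get 6.
Among 9, 1, 1, 8, 6, the best is 9 at A. Subgame-perfect outcome: (A, c3) with payoffs (9, 9).

9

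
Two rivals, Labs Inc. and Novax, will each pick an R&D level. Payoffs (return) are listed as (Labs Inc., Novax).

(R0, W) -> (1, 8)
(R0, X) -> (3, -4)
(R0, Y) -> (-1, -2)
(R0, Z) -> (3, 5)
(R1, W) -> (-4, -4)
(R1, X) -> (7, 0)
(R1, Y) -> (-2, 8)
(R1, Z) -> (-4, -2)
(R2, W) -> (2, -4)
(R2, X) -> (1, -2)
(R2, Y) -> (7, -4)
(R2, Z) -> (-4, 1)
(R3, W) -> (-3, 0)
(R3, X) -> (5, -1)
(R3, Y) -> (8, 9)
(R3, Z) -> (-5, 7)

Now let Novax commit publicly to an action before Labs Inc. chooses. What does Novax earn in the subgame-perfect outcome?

9

Labs Inc. best-responds to each possible Novax move:
- W → Labs Inc. plays R2 (best of 1, -4, 2, -3); Novax gets -4.
- X → Labs Inc. plays R1 (best of 3, 7, 1, 5); Novax gets 0.
- Y → Labs Inc. plays R3 (best of -1, -2, 7, 8); Novax gets 9.
- Z → Labs Inc. plays R0 (best of 3, -4, -4, -5); Novax gets 5.
Among -4, 0, 9, 5, the best is 9 at Y. Subgame-perfect outcome: (R3, Y) with payoffs (8, 9).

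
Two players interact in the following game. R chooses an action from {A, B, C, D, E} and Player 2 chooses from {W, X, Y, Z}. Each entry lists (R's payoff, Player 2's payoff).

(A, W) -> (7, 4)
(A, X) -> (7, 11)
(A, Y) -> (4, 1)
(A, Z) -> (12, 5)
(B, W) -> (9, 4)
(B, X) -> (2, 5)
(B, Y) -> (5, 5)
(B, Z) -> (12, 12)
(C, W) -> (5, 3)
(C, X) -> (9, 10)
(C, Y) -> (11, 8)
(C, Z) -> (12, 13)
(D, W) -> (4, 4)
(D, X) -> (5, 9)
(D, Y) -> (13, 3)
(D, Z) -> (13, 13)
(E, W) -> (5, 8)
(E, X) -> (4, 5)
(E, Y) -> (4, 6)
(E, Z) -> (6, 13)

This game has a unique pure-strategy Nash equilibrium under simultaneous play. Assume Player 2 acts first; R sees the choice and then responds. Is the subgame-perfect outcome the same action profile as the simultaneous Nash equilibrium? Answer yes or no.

Work backward from R's decision.
- W: BR = B, leader payoff 4.
- X: BR = C, leader payoff 10.
- Y: BR = D, leader payoff 3.
- Z: BR = D, leader payoff 13.
Among 4, 10, 3, 13, the best is 13 at Z. Subgame-perfect outcome: (D, Z) with payoffs (13, 13).
For the simultaneous game, intersect best replies.
R's best replies: W→B; X→C; Y→D; Z→D.
Player 2's best replies: A→X; B→Z; C→Z; D→Z; E→Z.
Only (D, Z) has each player best-responding; Nash payoffs (13, 13).
Sequential outcome (D, Z) coincides with the Nash profile (D, Z).

yes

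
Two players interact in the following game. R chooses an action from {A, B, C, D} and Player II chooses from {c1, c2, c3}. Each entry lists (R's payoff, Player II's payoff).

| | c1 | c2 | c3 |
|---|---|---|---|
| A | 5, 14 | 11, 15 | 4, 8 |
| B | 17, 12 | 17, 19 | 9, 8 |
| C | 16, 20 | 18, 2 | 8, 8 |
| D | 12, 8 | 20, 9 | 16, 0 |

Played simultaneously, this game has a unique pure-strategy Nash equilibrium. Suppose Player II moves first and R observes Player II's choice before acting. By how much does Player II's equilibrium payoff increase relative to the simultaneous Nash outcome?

3

Backward induction with Player II moving first.
- c1: R compares 5, 17, 16, 12 and picks B; Player II would get 12.
- c2: R compares 11, 17, 18, 20 and picks D; Player II would get 9.
- c3: R compares 4, 9, 8, 16 and picks D; Player II would get 0.
Among 12, 9, 0, the best is 12 at c1. Subgame-perfect outcome: (B, c1) with payoffs (17, 12).
Under simultaneous play:
R's best replies: c1→B; c2→D; c3→D.
Player II's best replies: A→c2; B→c2; C→c1; D→c2.
Only (D, c2) has each player best-responding; Nash payoffs (20, 9).
Player II's commitment gain: 12 − 9 = 3.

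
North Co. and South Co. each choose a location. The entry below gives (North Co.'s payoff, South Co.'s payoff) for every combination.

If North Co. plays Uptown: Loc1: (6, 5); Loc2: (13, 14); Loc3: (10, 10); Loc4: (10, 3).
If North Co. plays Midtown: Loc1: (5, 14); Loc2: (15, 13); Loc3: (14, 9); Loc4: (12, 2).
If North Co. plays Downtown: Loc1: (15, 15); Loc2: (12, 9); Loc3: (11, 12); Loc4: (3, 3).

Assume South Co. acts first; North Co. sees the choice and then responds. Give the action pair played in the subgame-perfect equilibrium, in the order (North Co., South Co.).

(Downtown, Loc1)

Backward induction with South Co. moving first.
- Loc1: BR = Downtown, leader payoff 15.
- Loc2: BR = Midtown, leader payoff 13.
- Loc3: BR = Midtown, leader payoff 9.
- Loc4: BR = Midtown, leader payoff 2.
South Co.'s induced payoffs are 15, 13, 9, 2, so South Co. commits to Loc1. Subgame-perfect outcome: (Downtown, Loc1) with payoffs (15, 15).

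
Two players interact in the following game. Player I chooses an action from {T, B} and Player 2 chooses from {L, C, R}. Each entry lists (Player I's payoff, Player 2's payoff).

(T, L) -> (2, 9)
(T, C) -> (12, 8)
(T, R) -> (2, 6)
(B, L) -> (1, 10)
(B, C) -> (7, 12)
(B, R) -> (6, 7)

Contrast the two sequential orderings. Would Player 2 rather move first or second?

If Player I leads: Player 2's best replies are T→L, B→C; Player I's induced payoffs 2, 7; outcome (B, C), payoffs (7, 12).
If Player 2 leads: Player I's best replies are L→T, C→T, R→B; Player 2's induced payoffs 9, 8, 7; outcome (T, L), payoffs (2, 9).
Player 2 gets 9 moving first and 12 moving second, so Player 2 prefers to move second.

second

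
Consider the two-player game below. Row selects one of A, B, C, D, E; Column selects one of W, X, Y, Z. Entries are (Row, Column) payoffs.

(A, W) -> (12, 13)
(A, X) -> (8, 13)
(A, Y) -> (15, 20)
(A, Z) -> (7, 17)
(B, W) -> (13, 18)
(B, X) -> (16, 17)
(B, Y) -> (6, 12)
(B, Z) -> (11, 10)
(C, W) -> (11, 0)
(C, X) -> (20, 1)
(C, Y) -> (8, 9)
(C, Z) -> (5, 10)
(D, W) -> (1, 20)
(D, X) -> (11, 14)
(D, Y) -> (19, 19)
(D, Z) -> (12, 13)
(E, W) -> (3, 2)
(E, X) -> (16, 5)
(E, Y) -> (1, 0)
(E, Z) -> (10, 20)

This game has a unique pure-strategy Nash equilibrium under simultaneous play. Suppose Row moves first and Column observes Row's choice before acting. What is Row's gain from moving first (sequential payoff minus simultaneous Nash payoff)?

2

Solve by backward induction (Row leads).
- A: Column compares 13, 13, 20, 17 and picks Y; Row would get 15.
- B: Column compares 18, 17, 12, 10 and picks W; Row would get 13.
- C: Column compares 0, 1, 9, 10 and picks Z; Row would get 5.
- D: Column compares 20, 14, 19, 13 and picks W; Row would get 1.
- E: Column compares 2, 5, 0, 20 and picks Z; Row would get 10.
Row's induced payoffs are 15, 13, 5, 1, 10, so Row commits to A. Subgame-perfect outcome: (A, Y) with payoffs (15, 20).
Now find the simultaneous Nash equilibrium.
Row's best replies: W→B; X→C; Y→D; Z→D.
Column's best replies: A→Y; B→W; C→Z; D→W; E→Z.
Only (B, W) has each player best-responding; Nash payoffs (13, 18).
Row's commitment gain: 15 − 13 = 2.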